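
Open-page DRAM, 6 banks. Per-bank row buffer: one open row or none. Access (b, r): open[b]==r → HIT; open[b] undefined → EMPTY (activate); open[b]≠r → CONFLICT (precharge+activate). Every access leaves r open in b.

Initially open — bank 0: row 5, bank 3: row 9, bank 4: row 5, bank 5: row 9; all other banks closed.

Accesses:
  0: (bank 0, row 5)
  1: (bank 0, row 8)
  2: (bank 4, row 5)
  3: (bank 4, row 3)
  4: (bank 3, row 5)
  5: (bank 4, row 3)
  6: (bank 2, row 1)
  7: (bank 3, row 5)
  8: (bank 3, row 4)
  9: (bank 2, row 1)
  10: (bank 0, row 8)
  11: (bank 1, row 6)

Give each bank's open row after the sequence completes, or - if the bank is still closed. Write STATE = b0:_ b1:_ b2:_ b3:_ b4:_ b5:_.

STATE = b0:8 b1:6 b2:1 b3:4 b4:3 b5:9

step 0: bank0 5->5 [HIT]
step 1: bank0 5->8 [CONFLICT]
step 2: bank4 5->5 [HIT]
step 3: bank4 5->3 [CONFLICT]
step 4: bank3 9->5 [CONFLICT]
step 5: bank4 3->3 [HIT]
step 6: bank2 None->1 [EMPTY]
step 7: bank3 5->5 [HIT]
step 8: bank3 5->4 [CONFLICT]
step 9: bank2 1->1 [HIT]
step 10: bank0 8->8 [HIT]
step 11: bank1 None->6 [EMPTY]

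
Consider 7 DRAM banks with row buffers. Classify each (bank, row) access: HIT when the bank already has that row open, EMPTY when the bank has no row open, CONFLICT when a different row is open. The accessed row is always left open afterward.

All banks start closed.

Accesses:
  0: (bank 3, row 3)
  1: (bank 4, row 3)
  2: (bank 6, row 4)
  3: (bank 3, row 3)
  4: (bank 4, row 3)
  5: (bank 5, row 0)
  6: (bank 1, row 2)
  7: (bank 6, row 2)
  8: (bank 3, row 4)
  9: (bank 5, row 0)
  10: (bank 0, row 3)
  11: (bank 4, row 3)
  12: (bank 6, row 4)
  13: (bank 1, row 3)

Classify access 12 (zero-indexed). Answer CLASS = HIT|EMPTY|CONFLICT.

  [0] b3 r3: no row ⇒ E
  [1] b4 r3: no row ⇒ E
  [2] b6 r4: no row ⇒ E
  [3] b3 r3: had r3 ⇒ H
  [4] b4 r3: had r3 ⇒ H
  [5] b5 r0: no row ⇒ E
  [6] b1 r2: no row ⇒ E
  [7] b6 r2: had r4 ⇒ C
  [8] b3 r4: had r3 ⇒ C
  [9] b5 r0: had r0 ⇒ H
  [10] b0 r3: no row ⇒ E
  [11] b4 r3: had r3 ⇒ H
  [12] b6 r4: had r2 ⇒ C
  [13] b1 r3: had r2 ⇒ C

CLASS = CONFLICT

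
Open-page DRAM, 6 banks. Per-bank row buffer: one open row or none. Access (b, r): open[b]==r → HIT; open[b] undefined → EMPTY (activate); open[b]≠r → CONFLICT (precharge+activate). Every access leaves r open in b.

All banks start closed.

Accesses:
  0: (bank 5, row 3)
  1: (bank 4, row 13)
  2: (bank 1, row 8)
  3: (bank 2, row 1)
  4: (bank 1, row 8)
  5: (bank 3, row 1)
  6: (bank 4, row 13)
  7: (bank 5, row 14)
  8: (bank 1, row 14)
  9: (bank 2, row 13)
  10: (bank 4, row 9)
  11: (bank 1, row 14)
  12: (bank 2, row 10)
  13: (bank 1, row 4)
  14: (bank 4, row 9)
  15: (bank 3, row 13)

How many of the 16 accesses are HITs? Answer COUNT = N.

  [0] b5 r3: no row ⇒ E
  [1] b4 r13: no row ⇒ E
  [2] b1 r8: no row ⇒ E
  [3] b2 r1: no row ⇒ E
  [4] b1 r8: had r8 ⇒ H
  [5] b3 r1: no row ⇒ E
  [6] b4 r13: had r13 ⇒ H
  [7] b5 r14: had r3 ⇒ C
  [8] b1 r14: had r8 ⇒ C
  [9] b2 r13: had r1 ⇒ C
  [10] b4 r9: had r13 ⇒ C
  [11] b1 r14: had r14 ⇒ H
  [12] b2 r10: had r13 ⇒ C
  [13] b1 r4: had r14 ⇒ C
  [14] b4 r9: had r9 ⇒ H
  [15] b3 r13: had r1 ⇒ C

COUNT = 4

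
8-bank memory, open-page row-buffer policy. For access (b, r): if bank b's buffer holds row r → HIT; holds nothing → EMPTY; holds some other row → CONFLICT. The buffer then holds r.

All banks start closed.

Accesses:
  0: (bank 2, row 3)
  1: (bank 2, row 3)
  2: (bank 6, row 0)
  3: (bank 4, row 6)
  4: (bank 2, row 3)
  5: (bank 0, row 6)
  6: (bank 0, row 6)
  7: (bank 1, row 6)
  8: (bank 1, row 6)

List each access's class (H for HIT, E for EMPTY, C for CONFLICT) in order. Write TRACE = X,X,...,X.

0: bank 2 row 3 — prev None → EMPTY
1: bank 2 row 3 — prev 3 → HIT
2: bank 6 row 0 — prev None → EMPTY
3: bank 4 row 6 — prev None → EMPTY
4: bank 2 row 3 — prev 3 → HIT
5: bank 0 row 6 — prev None → EMPTY
6: bank 0 row 6 — prev 6 → HIT
7: bank 1 row 6 — prev None → EMPTY
8: bank 1 row 6 — prev 6 → HIT

TRACE = E,H,E,E,H,E,H,E,H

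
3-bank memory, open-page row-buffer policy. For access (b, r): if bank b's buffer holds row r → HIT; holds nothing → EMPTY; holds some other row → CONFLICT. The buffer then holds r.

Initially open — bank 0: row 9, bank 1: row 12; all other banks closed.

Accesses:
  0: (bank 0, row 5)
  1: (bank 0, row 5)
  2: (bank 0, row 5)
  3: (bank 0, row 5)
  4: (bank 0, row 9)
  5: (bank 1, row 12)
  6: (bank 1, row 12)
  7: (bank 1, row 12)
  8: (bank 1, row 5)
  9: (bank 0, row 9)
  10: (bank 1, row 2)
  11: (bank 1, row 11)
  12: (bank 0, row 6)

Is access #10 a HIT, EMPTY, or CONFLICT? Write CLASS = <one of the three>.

#0 (0,5) C  (was 9)
#1 (0,5) H  (was 5)
#2 (0,5) H  (was 5)
#3 (0,5) H  (was 5)
#4 (0,9) C  (was 5)
#5 (1,12) H  (was 12)
#6 (1,12) H  (was 12)
#7 (1,12) H  (was 12)
#8 (1,5) C  (was 12)
#9 (0,9) H  (was 9)
#10 (1,2) C  (was 5)
#11 (1,11) C  (was 2)
#12 (0,6) C  (was 9)

CLASS = CONFLICT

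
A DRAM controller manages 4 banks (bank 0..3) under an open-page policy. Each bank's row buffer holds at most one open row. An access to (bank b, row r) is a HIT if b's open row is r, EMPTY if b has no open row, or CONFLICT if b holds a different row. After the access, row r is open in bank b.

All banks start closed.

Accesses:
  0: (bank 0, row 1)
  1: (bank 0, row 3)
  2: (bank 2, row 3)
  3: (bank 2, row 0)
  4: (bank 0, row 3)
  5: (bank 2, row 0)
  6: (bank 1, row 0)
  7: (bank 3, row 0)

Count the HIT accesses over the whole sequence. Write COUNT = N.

step 0: bank0 None->1 [EMPTY]
step 1: bank0 1->3 [CONFLICT]
step 2: bank2 None->3 [EMPTY]
step 3: bank2 3->0 [CONFLICT]
step 4: bank0 3->3 [HIT]
step 5: bank2 0->0 [HIT]
step 6: bank1 None->0 [EMPTY]
step 7: bank3 None->0 [EMPTY]

COUNT = 2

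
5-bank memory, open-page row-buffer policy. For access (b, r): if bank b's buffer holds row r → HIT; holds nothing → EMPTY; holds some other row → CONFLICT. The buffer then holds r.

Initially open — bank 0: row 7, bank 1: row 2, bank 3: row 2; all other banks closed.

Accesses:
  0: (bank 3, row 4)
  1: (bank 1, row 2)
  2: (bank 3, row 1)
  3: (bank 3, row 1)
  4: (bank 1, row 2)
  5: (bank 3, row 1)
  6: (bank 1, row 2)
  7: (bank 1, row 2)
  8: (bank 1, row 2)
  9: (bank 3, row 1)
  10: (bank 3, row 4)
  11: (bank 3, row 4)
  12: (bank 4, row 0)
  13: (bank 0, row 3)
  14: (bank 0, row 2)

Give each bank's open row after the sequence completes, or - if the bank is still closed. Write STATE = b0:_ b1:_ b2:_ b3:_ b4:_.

STATE = b0:2 b1:2 b2:- b3:4 b4:0

step 0: bank3 2->4 [CONFLICT]
step 1: bank1 2->2 [HIT]
step 2: bank3 4->1 [CONFLICT]
step 3: bank3 1->1 [HIT]
step 4: bank1 2->2 [HIT]
step 5: bank3 1->1 [HIT]
step 6: bank1 2->2 [HIT]
step 7: bank1 2->2 [HIT]
step 8: bank1 2->2 [HIT]
step 9: bank3 1->1 [HIT]
step 10: bank3 1->4 [CONFLICT]
step 11: bank3 4->4 [HIT]
step 12: bank4 None->0 [EMPTY]
step 13: bank0 7->3 [CONFLICT]
step 14: bank0 3->2 [CONFLICT]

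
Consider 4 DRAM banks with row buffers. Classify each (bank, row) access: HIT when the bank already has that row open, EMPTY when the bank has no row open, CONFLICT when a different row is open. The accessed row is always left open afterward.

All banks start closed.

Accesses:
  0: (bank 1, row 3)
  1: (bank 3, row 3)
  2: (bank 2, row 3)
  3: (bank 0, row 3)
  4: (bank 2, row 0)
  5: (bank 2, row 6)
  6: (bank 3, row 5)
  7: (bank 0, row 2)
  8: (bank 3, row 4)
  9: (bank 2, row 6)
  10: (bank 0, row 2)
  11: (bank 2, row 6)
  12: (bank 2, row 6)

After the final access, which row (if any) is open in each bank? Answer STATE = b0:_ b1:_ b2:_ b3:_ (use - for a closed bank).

step 0: bank1 None->3 [EMPTY]
step 1: bank3 None->3 [EMPTY]
step 2: bank2 None->3 [EMPTY]
step 3: bank0 None->3 [EMPTY]
step 4: bank2 3->0 [CONFLICT]
step 5: bank2 0->6 [CONFLICT]
step 6: bank3 3->5 [CONFLICT]
step 7: bank0 3->2 [CONFLICT]
step 8: bank3 5->4 [CONFLICT]
step 9: bank2 6->6 [HIT]
step 10: bank0 2->2 [HIT]
step 11: bank2 6->6 [HIT]
step 12: bank2 6->6 [HIT]

STATE = b0:2 b1:3 b2:6 b3:4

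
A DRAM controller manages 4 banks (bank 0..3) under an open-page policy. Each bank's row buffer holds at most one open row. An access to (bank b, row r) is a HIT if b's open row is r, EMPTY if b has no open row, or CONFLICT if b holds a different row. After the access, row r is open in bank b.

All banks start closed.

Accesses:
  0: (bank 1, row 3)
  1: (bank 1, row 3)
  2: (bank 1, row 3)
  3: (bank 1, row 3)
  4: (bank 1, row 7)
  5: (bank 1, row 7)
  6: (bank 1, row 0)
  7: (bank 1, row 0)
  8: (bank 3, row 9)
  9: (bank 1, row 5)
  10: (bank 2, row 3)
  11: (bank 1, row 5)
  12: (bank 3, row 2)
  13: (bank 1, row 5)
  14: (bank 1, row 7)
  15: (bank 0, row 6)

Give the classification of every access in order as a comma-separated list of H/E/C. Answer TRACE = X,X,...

#0 (1,3) E
#1 (1,3) H  (was 3)
#2 (1,3) H  (was 3)
#3 (1,3) H  (was 3)
#4 (1,7) C  (was 3)
#5 (1,7) H  (was 7)
#6 (1,0) C  (was 7)
#7 (1,0) H  (was 0)
#8 (3,9) E
#9 (1,5) C  (was 0)
#10 (2,3) E
#11 (1,5) H  (was 5)
#12 (3,2) C  (was 9)
#13 (1,5) H  (was 5)
#14 (1,7) C  (was 5)
#15 (0,6) E

TRACE = E,H,H,H,C,H,C,H,E,C,E,H,C,H,C,E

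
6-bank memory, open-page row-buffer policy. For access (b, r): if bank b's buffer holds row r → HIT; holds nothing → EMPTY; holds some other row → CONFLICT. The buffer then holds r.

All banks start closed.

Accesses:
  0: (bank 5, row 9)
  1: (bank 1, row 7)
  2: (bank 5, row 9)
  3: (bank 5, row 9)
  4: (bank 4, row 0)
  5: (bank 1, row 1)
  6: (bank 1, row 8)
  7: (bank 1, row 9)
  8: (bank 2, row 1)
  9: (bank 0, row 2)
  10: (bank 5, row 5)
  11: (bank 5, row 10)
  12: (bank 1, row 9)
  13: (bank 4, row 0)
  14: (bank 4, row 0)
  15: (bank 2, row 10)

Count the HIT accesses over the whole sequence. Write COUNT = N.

0: bank 5 row 9 — prev None → EMPTY
1: bank 1 row 7 — prev None → EMPTY
2: bank 5 row 9 — prev 9 → HIT
3: bank 5 row 9 — prev 9 → HIT
4: bank 4 row 0 — prev None → EMPTY
5: bank 1 row 1 — prev 7 → CONFLICT
6: bank 1 row 8 — prev 1 → CONFLICT
7: bank 1 row 9 — prev 8 → CONFLICT
8: bank 2 row 1 — prev None → EMPTY
9: bank 0 row 2 — prev None → EMPTY
10: bank 5 row 5 — prev 9 → CONFLICT
11: bank 5 row 10 — prev 5 → CONFLICT
12: bank 1 row 9 — prev 9 → HIT
13: bank 4 row 0 — prev 0 → HIT
14: bank 4 row 0 — prev 0 → HIT
15: bank 2 row 10 — prev 1 → CONFLICT

COUNT = 5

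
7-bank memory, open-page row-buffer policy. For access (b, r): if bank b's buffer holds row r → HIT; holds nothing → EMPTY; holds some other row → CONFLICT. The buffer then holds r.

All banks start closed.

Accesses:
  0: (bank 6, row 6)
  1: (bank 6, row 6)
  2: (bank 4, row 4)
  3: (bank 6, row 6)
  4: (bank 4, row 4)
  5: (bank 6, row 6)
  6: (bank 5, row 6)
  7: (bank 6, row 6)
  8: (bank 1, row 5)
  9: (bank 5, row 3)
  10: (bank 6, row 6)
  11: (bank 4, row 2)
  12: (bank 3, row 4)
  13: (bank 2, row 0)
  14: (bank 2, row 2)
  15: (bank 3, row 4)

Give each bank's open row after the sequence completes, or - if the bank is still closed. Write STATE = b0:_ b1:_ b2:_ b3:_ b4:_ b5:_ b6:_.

step 0: bank6 None->6 [EMPTY]
step 1: bank6 6->6 [HIT]
step 2: bank4 None->4 [EMPTY]
step 3: bank6 6->6 [HIT]
step 4: bank4 4->4 [HIT]
step 5: bank6 6->6 [HIT]
step 6: bank5 None->6 [EMPTY]
step 7: bank6 6->6 [HIT]
step 8: bank1 None->5 [EMPTY]
step 9: bank5 6->3 [CONFLICT]
step 10: bank6 6->6 [HIT]
step 11: bank4 4->2 [CONFLICT]
step 12: bank3 None->4 [EMPTY]
step 13: bank2 None->0 [EMPTY]
step 14: bank2 0->2 [CONFLICT]
step 15: bank3 4->4 [HIT]

STATE = b0:- b1:5 b2:2 b3:4 b4:2 b5:3 b6:6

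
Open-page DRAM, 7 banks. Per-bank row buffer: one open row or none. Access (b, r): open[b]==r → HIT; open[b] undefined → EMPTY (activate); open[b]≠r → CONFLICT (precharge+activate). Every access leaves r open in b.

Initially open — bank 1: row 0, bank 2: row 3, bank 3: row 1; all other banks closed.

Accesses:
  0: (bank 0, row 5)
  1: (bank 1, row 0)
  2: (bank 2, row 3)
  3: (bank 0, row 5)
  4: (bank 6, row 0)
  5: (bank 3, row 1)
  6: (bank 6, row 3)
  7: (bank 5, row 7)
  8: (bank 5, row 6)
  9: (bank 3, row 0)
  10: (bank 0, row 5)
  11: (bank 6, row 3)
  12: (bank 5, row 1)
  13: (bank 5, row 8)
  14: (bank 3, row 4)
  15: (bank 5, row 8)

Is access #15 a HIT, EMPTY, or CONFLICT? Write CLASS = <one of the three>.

#0 (0,5) E
#1 (1,0) H  (was 0)
#2 (2,3) H  (was 3)
#3 (0,5) H  (was 5)
#4 (6,0) E
#5 (3,1) H  (was 1)
#6 (6,3) C  (was 0)
#7 (5,7) E
#8 (5,6) C  (was 7)
#9 (3,0) C  (was 1)
#10 (0,5) H  (was 5)
#11 (6,3) H  (was 3)
#12 (5,1) C  (was 6)
#13 (5,8) C  (was 1)
#14 (3,4) C  (was 0)
#15 (5,8) H  (was 8)

CLASS = HIT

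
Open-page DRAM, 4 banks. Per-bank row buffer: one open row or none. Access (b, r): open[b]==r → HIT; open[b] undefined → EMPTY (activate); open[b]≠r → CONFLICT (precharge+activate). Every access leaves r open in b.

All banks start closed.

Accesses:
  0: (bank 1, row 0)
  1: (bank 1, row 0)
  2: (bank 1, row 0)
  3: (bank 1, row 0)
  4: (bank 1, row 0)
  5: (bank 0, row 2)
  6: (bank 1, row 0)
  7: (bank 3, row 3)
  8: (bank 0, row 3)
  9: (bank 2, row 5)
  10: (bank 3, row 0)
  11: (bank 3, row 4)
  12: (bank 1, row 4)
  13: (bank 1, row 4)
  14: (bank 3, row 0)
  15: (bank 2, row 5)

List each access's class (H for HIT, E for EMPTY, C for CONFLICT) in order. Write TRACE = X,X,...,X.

TRACE = E,H,H,H,H,E,H,E,C,E,C,C,C,H,C,H

step 0: bank1 None->0 [EMPTY]
step 1: bank1 0->0 [HIT]
step 2: bank1 0->0 [HIT]
step 3: bank1 0->0 [HIT]
step 4: bank1 0->0 [HIT]
step 5: bank0 None->2 [EMPTY]
step 6: bank1 0->0 [HIT]
step 7: bank3 None->3 [EMPTY]
step 8: bank0 2->3 [CONFLICT]
step 9: bank2 None->5 [EMPTY]
step 10: bank3 3->0 [CONFLICT]
step 11: bank3 0->4 [CONFLICT]
step 12: bank1 0->4 [CONFLICT]
step 13: bank1 4->4 [HIT]
step 14: bank3 4->0 [CONFLICT]
step 15: bank2 5->5 [HIT]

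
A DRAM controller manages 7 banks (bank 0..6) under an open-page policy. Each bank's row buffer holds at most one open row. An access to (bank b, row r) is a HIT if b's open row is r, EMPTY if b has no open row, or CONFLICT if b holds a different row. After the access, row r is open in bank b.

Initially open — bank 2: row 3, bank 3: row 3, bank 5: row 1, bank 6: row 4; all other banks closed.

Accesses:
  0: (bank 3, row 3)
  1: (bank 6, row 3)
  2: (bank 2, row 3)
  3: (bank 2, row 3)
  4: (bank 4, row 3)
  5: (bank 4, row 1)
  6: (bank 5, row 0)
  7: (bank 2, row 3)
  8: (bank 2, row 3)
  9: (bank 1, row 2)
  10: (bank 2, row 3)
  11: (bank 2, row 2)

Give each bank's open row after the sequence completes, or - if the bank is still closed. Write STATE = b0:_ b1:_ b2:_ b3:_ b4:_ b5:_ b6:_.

step 0: bank3 3->3 [HIT]
step 1: bank6 4->3 [CONFLICT]
step 2: bank2 3->3 [HIT]
step 3: bank2 3->3 [HIT]
step 4: bank4 None->3 [EMPTY]
step 5: bank4 3->1 [CONFLICT]
step 6: bank5 1->0 [CONFLICT]
step 7: bank2 3->3 [HIT]
step 8: bank2 3->3 [HIT]
step 9: bank1 None->2 [EMPTY]
step 10: bank2 3->3 [HIT]
step 11: bank2 3->2 [CONFLICT]

STATE = b0:- b1:2 b2:2 b3:3 b4:1 b5:0 b6:3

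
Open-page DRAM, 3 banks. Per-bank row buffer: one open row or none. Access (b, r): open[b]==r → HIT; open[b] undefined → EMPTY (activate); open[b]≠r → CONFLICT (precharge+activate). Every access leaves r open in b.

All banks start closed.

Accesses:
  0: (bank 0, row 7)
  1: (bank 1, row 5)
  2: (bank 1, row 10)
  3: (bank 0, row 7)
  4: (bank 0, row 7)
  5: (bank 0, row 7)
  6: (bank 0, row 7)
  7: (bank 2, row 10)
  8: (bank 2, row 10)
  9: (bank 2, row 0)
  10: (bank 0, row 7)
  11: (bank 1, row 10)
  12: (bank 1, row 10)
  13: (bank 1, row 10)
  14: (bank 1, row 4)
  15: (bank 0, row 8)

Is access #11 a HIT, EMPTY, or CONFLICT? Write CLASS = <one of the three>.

#0 (0,7) E
#1 (1,5) E
#2 (1,10) C  (was 5)
#3 (0,7) H  (was 7)
#4 (0,7) H  (was 7)
#5 (0,7) H  (was 7)
#6 (0,7) H  (was 7)
#7 (2,10) E
#8 (2,10) H  (was 10)
#9 (2,0) C  (was 10)
#10 (0,7) H  (was 7)
#11 (1,10) H  (was 10)
#12 (1,10) H  (was 10)
#13 (1,10) H  (was 10)
#14 (1,4) C  (was 10)
#15 (0,8) C  (was 7)

CLASS = HIT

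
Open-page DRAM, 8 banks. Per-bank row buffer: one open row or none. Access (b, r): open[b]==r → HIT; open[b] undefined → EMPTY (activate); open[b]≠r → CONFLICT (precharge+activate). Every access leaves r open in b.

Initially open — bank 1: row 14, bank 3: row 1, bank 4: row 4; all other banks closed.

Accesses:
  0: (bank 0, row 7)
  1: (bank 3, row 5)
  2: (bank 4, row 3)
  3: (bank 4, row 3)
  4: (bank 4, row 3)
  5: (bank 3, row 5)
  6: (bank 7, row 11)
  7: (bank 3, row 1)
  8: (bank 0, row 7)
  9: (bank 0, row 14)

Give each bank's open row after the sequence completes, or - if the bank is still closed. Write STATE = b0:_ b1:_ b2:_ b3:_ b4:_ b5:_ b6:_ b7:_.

step 0: bank0 None->7 [EMPTY]
step 1: bank3 1->5 [CONFLICT]
step 2: bank4 4->3 [CONFLICT]
step 3: bank4 3->3 [HIT]
step 4: bank4 3->3 [HIT]
step 5: bank3 5->5 [HIT]
step 6: bank7 None->11 [EMPTY]
step 7: bank3 5->1 [CONFLICT]
step 8: bank0 7->7 [HIT]
step 9: bank0 7->14 [CONFLICT]

STATE = b0:14 b1:14 b2:- b3:1 b4:3 b5:- b6:- b7:11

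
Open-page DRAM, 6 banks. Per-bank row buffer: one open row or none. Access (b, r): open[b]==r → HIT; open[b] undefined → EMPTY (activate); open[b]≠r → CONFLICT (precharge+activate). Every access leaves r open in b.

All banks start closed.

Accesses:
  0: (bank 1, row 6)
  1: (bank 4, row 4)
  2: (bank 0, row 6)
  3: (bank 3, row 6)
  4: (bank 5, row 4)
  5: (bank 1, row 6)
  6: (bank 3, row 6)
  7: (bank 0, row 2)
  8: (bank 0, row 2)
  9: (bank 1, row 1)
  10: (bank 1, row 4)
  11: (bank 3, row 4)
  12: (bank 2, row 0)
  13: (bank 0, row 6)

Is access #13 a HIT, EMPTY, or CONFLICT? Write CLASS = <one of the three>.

CLASS = CONFLICT

#0 (1,6) E
#1 (4,4) E
#2 (0,6) E
#3 (3,6) E
#4 (5,4) E
#5 (1,6) H  (was 6)
#6 (3,6) H  (was 6)
#7 (0,2) C  (was 6)
#8 (0,2) H  (was 2)
#9 (1,1) C  (was 6)
#10 (1,4) C  (was 1)
#11 (3,4) C  (was 6)
#12 (2,0) E
#13 (0,6) C  (was 2)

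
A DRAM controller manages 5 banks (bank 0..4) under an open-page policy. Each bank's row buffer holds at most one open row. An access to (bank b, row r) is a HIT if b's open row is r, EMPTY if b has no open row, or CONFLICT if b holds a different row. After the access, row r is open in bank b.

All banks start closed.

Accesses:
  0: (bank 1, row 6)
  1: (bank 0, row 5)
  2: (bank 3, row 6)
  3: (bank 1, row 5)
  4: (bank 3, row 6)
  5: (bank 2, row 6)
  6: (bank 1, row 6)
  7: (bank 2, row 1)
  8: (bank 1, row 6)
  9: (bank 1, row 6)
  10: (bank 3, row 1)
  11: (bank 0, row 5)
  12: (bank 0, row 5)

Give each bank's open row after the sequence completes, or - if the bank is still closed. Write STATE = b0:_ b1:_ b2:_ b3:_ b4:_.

0: bank 1 row 6 — prev None → EMPTY
1: bank 0 row 5 — prev None → EMPTY
2: bank 3 row 6 — prev None → EMPTY
3: bank 1 row 5 — prev 6 → CONFLICT
4: bank 3 row 6 — prev 6 → HIT
5: bank 2 row 6 — prev None → EMPTY
6: bank 1 row 6 — prev 5 → CONFLICT
7: bank 2 row 1 — prev 6 → CONFLICT
8: bank 1 row 6 — prev 6 → HIT
9: bank 1 row 6 — prev 6 → HIT
10: bank 3 row 1 — prev 6 → CONFLICT
11: bank 0 row 5 — prev 5 → HIT
12: bank 0 row 5 — prev 5 → HIT

STATE = b0:5 b1:6 b2:1 b3:1 b4:-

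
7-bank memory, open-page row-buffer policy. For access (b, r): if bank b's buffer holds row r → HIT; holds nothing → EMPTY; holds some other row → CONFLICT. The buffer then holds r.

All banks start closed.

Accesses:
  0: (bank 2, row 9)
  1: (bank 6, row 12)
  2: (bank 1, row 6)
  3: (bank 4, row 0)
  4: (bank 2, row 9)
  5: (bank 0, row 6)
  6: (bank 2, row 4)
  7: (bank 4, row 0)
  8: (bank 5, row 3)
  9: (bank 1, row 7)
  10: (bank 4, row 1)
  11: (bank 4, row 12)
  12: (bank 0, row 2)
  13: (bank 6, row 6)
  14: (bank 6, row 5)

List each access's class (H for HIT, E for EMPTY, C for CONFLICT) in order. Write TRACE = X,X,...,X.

TRACE = E,E,E,E,H,E,C,H,E,C,C,C,C,C,C

0: bank 2 row 9 — prev None → EMPTY
1: bank 6 row 12 — prev None → EMPTY
2: bank 1 row 6 — prev None → EMPTY
3: bank 4 row 0 — prev None → EMPTY
4: bank 2 row 9 — prev 9 → HIT
5: bank 0 row 6 — prev None → EMPTY
6: bank 2 row 4 — prev 9 → CONFLICT
7: bank 4 row 0 — prev 0 → HIT
8: bank 5 row 3 — prev None → EMPTY
9: bank 1 row 7 — prev 6 → CONFLICT
10: bank 4 row 1 — prev 0 → CONFLICT
11: bank 4 row 12 — prev 1 → CONFLICT
12: bank 0 row 2 — prev 6 → CONFLICT
13: bank 6 row 6 — prev 12 → CONFLICT
14: bank 6 row 5 — prev 6 → CONFLICT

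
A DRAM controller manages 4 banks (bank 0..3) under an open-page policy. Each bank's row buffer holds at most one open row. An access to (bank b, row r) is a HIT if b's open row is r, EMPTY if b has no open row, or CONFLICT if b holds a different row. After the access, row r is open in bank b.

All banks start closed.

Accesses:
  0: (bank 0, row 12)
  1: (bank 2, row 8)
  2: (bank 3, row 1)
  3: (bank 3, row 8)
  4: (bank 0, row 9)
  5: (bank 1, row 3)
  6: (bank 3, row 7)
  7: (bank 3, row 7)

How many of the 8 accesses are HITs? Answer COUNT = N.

COUNT = 1

step 0: bank0 None->12 [EMPTY]
step 1: bank2 None->8 [EMPTY]
step 2: bank3 None->1 [EMPTY]
step 3: bank3 1->8 [CONFLICT]
step 4: bank0 12->9 [CONFLICT]
step 5: bank1 None->3 [EMPTY]
step 6: bank3 8->7 [CONFLICT]
step 7: bank3 7->7 [HIT]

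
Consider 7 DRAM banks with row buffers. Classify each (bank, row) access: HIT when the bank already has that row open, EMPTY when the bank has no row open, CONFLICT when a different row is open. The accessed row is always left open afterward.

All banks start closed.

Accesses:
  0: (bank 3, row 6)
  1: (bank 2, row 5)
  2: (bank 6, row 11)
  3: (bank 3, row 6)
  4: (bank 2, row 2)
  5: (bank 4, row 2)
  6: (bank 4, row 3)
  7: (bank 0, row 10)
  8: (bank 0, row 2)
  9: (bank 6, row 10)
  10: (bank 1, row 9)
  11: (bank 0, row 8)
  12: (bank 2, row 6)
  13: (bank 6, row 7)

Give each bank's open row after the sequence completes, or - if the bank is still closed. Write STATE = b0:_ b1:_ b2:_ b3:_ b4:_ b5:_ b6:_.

0: bank 3 row 6 — prev None → EMPTY
1: bank 2 row 5 — prev None → EMPTY
2: bank 6 row 11 — prev None → EMPTY
3: bank 3 row 6 — prev 6 → HIT
4: bank 2 row 2 — prev 5 → CONFLICT
5: bank 4 row 2 — prev None → EMPTY
6: bank 4 row 3 — prev 2 → CONFLICT
7: bank 0 row 10 — prev None → EMPTY
8: bank 0 row 2 — prev 10 → CONFLICT
9: bank 6 row 10 — prev 11 → CONFLICT
10: bank 1 row 9 — prev None → EMPTY
11: bank 0 row 8 — prev 2 → CONFLICT
12: bank 2 row 6 — prev 2 → CONFLICT
13: bank 6 row 7 — prev 10 → CONFLICT

STATE = b0:8 b1:9 b2:6 b3:6 b4:3 b5:- b6:7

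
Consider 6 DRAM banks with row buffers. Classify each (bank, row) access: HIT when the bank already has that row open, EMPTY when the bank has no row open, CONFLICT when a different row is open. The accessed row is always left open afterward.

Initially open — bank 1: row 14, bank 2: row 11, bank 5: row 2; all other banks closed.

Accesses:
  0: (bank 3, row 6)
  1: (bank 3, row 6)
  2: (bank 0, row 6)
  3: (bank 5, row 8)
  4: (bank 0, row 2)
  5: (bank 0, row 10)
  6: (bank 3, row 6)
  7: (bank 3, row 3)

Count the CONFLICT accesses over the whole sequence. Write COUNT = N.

#0 (3,6) E
#1 (3,6) H  (was 6)
#2 (0,6) E
#3 (5,8) C  (was 2)
#4 (0,2) C  (was 6)
#5 (0,10) C  (was 2)
#6 (3,6) H  (was 6)
#7 (3,3) C  (was 6)

COUNT = 4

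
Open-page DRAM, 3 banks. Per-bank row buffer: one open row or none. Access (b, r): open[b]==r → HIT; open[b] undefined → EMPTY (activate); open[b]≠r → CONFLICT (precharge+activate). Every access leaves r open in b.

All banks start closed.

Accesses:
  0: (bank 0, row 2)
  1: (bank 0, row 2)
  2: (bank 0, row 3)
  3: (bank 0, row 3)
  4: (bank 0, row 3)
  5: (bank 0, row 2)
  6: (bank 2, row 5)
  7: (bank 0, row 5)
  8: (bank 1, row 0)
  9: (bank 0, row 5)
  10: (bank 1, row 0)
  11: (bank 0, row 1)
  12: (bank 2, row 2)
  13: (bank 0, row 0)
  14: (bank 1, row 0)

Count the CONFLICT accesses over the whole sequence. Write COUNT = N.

#0 (0,2) E
#1 (0,2) H  (was 2)
#2 (0,3) C  (was 2)
#3 (0,3) H  (was 3)
#4 (0,3) H  (was 3)
#5 (0,2) C  (was 3)
#6 (2,5) E
#7 (0,5) C  (was 2)
#8 (1,0) E
#9 (0,5) H  (was 5)
#10 (1,0) H  (was 0)
#11 (0,1) C  (was 5)
#12 (2,2) C  (was 5)
#13 (0,0) C  (was 1)
#14 (1,0) H  (was 0)

COUNT = 6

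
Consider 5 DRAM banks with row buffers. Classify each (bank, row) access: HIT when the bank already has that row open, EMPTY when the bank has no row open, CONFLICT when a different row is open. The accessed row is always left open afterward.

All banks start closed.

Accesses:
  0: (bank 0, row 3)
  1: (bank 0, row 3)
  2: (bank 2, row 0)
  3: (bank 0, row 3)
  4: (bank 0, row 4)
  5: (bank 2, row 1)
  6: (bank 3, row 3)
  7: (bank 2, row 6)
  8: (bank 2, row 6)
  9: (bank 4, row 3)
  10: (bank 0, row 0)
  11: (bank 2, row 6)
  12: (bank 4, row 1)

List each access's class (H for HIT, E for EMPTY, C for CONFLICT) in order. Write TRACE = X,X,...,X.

step 0: bank0 None->3 [EMPTY]
step 1: bank0 3->3 [HIT]
step 2: bank2 None->0 [EMPTY]
step 3: bank0 3->3 [HIT]
step 4: bank0 3->4 [CONFLICT]
step 5: bank2 0->1 [CONFLICT]
step 6: bank3 None->3 [EMPTY]
step 7: bank2 1->6 [CONFLICT]
step 8: bank2 6->6 [HIT]
step 9: bank4 None->3 [EMPTY]
step 10: bank0 4->0 [CONFLICT]
step 11: bank2 6->6 [HIT]
step 12: bank4 3->1 [CONFLICT]

TRACE = E,H,E,H,C,C,E,C,H,E,C,H,C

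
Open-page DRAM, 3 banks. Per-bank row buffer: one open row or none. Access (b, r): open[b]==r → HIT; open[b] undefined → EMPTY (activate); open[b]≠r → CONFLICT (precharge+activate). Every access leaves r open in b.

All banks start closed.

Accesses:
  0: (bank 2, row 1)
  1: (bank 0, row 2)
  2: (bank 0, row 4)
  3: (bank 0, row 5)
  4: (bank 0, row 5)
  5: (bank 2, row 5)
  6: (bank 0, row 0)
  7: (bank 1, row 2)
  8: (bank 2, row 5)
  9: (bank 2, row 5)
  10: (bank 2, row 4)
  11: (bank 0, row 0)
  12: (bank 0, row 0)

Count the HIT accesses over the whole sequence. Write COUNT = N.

COUNT = 5

#0 (2,1) E
#1 (0,2) E
#2 (0,4) C  (was 2)
#3 (0,5) C  (was 4)
#4 (0,5) H  (was 5)
#5 (2,5) C  (was 1)
#6 (0,0) C  (was 5)
#7 (1,2) E
#8 (2,5) H  (was 5)
#9 (2,5) H  (was 5)
#10 (2,4) C  (was 5)
#11 (0,0) H  (was 0)
#12 (0,0) H  (was 0)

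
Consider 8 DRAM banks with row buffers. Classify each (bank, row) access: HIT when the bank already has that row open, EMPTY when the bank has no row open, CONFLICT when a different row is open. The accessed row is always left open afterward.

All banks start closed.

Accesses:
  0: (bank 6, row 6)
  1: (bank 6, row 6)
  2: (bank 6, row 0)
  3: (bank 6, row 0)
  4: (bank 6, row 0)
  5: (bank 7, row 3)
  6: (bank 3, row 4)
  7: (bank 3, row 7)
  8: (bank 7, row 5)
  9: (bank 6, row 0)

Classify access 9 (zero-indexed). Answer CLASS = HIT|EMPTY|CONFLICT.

CLASS = HIT

#0 (6,6) E
#1 (6,6) H  (was 6)
#2 (6,0) C  (was 6)
#3 (6,0) H  (was 0)
#4 (6,0) H  (was 0)
#5 (7,3) E
#6 (3,4) E
#7 (3,7) C  (was 4)
#8 (7,5) C  (was 3)
#9 (6,0) H  (was 0)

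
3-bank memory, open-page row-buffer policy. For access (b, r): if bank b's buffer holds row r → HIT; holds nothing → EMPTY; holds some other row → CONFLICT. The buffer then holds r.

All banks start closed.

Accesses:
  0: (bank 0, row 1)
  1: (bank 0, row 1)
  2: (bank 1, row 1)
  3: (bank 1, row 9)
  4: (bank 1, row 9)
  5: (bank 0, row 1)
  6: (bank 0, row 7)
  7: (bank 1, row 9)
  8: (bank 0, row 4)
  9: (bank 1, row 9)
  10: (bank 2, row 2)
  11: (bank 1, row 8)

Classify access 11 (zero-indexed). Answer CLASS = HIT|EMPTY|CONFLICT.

step 0: bank0 None->1 [EMPTY]
step 1: bank0 1->1 [HIT]
step 2: bank1 None->1 [EMPTY]
step 3: bank1 1->9 [CONFLICT]
step 4: bank1 9->9 [HIT]
step 5: bank0 1->1 [HIT]
step 6: bank0 1->7 [CONFLICT]
step 7: bank1 9->9 [HIT]
step 8: bank0 7->4 [CONFLICT]
step 9: bank1 9->9 [HIT]
step 10: bank2 None->2 [EMPTY]
step 11: bank1 9->8 [CONFLICT]

CLASS = CONFLICT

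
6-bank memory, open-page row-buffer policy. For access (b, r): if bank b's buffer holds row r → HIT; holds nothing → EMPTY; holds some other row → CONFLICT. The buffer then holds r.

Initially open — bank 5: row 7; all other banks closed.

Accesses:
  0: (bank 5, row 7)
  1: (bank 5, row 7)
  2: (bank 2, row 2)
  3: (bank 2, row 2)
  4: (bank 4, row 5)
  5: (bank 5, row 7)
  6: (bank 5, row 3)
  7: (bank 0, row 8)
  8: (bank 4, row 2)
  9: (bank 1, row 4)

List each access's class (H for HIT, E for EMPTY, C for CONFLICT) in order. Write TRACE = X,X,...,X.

  [0] b5 r7: had r7 ⇒ H
  [1] b5 r7: had r7 ⇒ H
  [2] b2 r2: no row ⇒ E
  [3] b2 r2: had r2 ⇒ H
  [4] b4 r5: no row ⇒ E
  [5] b5 r7: had r7 ⇒ H
  [6] b5 r3: had r7 ⇒ C
  [7] b0 r8: no row ⇒ E
  [8] b4 r2: had r5 ⇒ C
  [9] b1 r4: no row ⇒ E

TRACE = H,H,E,H,E,H,C,E,C,E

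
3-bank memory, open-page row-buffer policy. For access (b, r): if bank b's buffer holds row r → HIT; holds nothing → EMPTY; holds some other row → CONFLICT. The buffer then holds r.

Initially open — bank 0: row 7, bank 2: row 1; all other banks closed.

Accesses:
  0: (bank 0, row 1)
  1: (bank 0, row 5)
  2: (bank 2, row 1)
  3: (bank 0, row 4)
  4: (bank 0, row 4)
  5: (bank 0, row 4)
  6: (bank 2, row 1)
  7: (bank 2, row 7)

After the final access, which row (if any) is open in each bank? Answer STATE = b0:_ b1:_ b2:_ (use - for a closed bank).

STATE = b0:4 b1:- b2:7

step 0: bank0 7->1 [CONFLICT]
step 1: bank0 1->5 [CONFLICT]
step 2: bank2 1->1 [HIT]
step 3: bank0 5->4 [CONFLICT]
step 4: bank0 4->4 [HIT]
step 5: bank0 4->4 [HIT]
step 6: bank2 1->1 [HIT]
step 7: bank2 1->7 [CONFLICT]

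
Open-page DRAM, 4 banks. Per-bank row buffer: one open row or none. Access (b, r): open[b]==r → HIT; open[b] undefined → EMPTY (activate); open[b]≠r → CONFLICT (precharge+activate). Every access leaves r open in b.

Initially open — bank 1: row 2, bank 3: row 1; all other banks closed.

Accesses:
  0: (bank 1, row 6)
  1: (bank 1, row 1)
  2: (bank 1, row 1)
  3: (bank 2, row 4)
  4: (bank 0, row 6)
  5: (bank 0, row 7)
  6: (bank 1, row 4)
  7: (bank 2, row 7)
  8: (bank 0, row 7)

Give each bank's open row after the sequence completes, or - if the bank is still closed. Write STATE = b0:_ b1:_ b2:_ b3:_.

STATE = b0:7 b1:4 b2:7 b3:1

step 0: bank1 2->6 [CONFLICT]
step 1: bank1 6->1 [CONFLICT]
step 2: bank1 1->1 [HIT]
step 3: bank2 None->4 [EMPTY]
step 4: bank0 None->6 [EMPTY]
step 5: bank0 6->7 [CONFLICT]
step 6: bank1 1->4 [CONFLICT]
step 7: bank2 4->7 [CONFLICT]
step 8: bank0 7->7 [HIT]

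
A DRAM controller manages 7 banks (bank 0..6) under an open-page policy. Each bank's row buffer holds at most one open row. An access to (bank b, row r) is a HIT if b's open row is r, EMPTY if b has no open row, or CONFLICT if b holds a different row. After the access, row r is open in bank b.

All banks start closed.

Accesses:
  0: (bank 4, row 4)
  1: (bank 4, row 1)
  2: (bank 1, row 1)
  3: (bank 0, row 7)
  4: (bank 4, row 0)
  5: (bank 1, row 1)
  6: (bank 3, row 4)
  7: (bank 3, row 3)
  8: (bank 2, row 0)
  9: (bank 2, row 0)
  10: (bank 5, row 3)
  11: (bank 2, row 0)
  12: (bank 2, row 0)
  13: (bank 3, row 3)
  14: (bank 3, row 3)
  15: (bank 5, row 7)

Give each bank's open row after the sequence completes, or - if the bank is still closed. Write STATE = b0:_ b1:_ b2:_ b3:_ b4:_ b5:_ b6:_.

STATE = b0:7 b1:1 b2:0 b3:3 b4:0 b5:7 b6:-

  [0] b4 r4: no row ⇒ E
  [1] b4 r1: had r4 ⇒ C
  [2] b1 r1: no row ⇒ E
  [3] b0 r7: no row ⇒ E
  [4] b4 r0: had r1 ⇒ C
  [5] b1 r1: had r1 ⇒ H
  [6] b3 r4: no row ⇒ E
  [7] b3 r3: had r4 ⇒ C
  [8] b2 r0: no row ⇒ E
  [9] b2 r0: had r0 ⇒ H
  [10] b5 r3: no row ⇒ E
  [11] b2 r0: had r0 ⇒ H
  [12] b2 r0: had r0 ⇒ H
  [13] b3 r3: had r3 ⇒ H
  [14] b3 r3: had r3 ⇒ H
  [15] b5 r7: had r3 ⇒ C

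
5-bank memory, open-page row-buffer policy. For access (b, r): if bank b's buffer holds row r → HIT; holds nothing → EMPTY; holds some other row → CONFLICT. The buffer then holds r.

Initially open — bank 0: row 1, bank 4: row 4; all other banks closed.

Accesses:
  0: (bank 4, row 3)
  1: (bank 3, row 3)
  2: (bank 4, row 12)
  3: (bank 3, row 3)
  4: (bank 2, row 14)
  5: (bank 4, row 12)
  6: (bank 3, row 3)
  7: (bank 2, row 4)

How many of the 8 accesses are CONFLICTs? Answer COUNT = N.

COUNT = 3

#0 (4,3) C  (was 4)
#1 (3,3) E
#2 (4,12) C  (was 3)
#3 (3,3) H  (was 3)
#4 (2,14) E
#5 (4,12) H  (was 12)
#6 (3,3) H  (was 3)
#7 (2,4) C  (was 14)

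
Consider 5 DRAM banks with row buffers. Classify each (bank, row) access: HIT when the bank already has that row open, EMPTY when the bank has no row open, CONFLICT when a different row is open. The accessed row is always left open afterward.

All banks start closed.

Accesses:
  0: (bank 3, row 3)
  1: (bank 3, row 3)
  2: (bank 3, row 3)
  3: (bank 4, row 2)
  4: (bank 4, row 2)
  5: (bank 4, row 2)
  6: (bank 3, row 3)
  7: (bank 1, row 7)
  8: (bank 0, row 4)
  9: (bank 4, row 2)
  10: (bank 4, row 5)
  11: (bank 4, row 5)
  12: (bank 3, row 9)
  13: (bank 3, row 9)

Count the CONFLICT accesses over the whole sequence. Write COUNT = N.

#0 (3,3) E
#1 (3,3) H  (was 3)
#2 (3,3) H  (was 3)
#3 (4,2) E
#4 (4,2) H  (was 2)
#5 (4,2) H  (was 2)
#6 (3,3) H  (was 3)
#7 (1,7) E
#8 (0,4) E
#9 (4,2) H  (was 2)
#10 (4,5) C  (was 2)
#11 (4,5) H  (was 5)
#12 (3,9) C  (was 3)
#13 (3,9) H  (was 9)

COUNT = 2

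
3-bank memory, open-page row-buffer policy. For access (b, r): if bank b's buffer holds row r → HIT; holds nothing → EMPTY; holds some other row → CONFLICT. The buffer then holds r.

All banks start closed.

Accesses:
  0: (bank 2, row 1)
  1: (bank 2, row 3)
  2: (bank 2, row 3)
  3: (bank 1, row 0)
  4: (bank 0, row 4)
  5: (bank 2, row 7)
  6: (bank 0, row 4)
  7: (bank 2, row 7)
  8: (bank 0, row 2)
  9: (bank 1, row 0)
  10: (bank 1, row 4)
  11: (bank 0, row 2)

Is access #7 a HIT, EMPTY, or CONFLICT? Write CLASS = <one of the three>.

CLASS = HIT

  [0] b2 r1: no row ⇒ E
  [1] b2 r3: had r1 ⇒ C
  [2] b2 r3: had r3 ⇒ H
  [3] b1 r0: no row ⇒ E
  [4] b0 r4: no row ⇒ E
  [5] b2 r7: had r3 ⇒ C
  [6] b0 r4: had r4 ⇒ H
  [7] b2 r7: had r7 ⇒ H
  [8] b0 r2: had r4 ⇒ C
  [9] b1 r0: had r0 ⇒ H
  [10] b1 r4: had r0 ⇒ C
  [11] b0 r2: had r2 ⇒ H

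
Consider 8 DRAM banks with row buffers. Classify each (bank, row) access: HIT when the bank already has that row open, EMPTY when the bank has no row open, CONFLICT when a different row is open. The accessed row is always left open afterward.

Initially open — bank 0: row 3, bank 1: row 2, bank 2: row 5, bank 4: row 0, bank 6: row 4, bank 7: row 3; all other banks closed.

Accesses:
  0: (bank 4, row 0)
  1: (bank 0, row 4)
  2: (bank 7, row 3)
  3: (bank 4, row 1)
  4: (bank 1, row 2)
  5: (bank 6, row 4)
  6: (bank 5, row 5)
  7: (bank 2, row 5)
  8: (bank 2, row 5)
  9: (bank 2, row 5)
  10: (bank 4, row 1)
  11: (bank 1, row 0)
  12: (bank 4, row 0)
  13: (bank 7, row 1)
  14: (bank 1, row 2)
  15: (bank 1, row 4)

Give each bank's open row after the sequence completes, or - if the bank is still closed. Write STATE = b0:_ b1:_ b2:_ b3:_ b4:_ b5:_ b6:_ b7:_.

STATE = b0:4 b1:4 b2:5 b3:- b4:0 b5:5 b6:4 b7:1

0: bank 4 row 0 — prev 0 → HIT
1: bank 0 row 4 — prev 3 → CONFLICT
2: bank 7 row 3 — prev 3 → HIT
3: bank 4 row 1 — prev 0 → CONFLICT
4: bank 1 row 2 — prev 2 → HIT
5: bank 6 row 4 — prev 4 → HIT
6: bank 5 row 5 — prev None → EMPTY
7: bank 2 row 5 — prev 5 → HIT
8: bank 2 row 5 — prev 5 → HIT
9: bank 2 row 5 — prev 5 → HIT
10: bank 4 row 1 — prev 1 → HIT
11: bank 1 row 0 — prev 2 → CONFLICT
12: bank 4 row 0 — prev 1 → CONFLICT
13: bank 7 row 1 — prev 3 → CONFLICT
14: bank 1 row 2 — prev 0 → CONFLICT
15: bank 1 row 4 — prev 2 → CONFLICT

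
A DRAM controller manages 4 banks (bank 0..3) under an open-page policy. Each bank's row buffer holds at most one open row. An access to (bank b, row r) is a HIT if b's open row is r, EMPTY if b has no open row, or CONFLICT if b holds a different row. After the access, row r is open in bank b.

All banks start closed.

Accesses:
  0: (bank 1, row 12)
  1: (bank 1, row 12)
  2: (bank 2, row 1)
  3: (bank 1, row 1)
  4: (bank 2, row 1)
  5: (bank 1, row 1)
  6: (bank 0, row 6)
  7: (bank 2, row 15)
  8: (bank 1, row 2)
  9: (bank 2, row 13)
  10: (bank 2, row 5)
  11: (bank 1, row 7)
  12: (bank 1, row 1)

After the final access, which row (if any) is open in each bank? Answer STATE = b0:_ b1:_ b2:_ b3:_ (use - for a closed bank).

STATE = b0:6 b1:1 b2:5 b3:-

  [0] b1 r12: no row ⇒ E
  [1] b1 r12: had r12 ⇒ H
  [2] b2 r1: no row ⇒ E
  [3] b1 r1: had r12 ⇒ C
  [4] b2 r1: had r1 ⇒ H
  [5] b1 r1: had r1 ⇒ H
  [6] b0 r6: no row ⇒ E
  [7] b2 r15: had r1 ⇒ C
  [8] b1 r2: had r1 ⇒ C
  [9] b2 r13: had r15 ⇒ C
  [10] b2 r5: had r13 ⇒ C
  [11] b1 r7: had r2 ⇒ C
  [12] b1 r1: had r7 ⇒ C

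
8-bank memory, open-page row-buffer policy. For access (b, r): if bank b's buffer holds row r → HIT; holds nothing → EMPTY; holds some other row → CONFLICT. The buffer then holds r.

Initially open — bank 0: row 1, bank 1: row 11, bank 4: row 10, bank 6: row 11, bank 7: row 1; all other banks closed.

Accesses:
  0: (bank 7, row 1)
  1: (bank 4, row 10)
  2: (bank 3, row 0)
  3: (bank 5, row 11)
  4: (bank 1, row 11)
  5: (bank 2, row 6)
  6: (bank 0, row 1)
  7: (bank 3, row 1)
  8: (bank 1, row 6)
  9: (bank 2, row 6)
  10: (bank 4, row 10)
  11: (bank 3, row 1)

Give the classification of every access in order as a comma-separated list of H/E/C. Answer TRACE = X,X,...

TRACE = H,H,E,E,H,E,H,C,C,H,H,H

step 0: bank7 1->1 [HIT]
step 1: bank4 10->10 [HIT]
step 2: bank3 None->0 [EMPTY]
step 3: bank5 None->11 [EMPTY]
step 4: bank1 11->11 [HIT]
step 5: bank2 None->6 [EMPTY]
step 6: bank0 1->1 [HIT]
step 7: bank3 0->1 [CONFLICT]
step 8: bank1 11->6 [CONFLICT]
step 9: bank2 6->6 [HIT]
step 10: bank4 10->10 [HIT]
step 11: bank3 1->1 [HIT]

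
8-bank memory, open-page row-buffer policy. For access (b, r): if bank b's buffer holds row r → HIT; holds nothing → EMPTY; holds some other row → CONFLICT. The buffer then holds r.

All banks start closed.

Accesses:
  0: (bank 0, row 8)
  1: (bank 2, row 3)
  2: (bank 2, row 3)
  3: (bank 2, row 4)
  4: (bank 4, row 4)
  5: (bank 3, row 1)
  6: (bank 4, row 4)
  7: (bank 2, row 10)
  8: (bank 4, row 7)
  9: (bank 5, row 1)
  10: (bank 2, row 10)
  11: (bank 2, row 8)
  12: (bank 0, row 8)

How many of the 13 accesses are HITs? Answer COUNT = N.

step 0: bank0 None->8 [EMPTY]
step 1: bank2 None->3 [EMPTY]
step 2: bank2 3->3 [HIT]
step 3: bank2 3->4 [CONFLICT]
step 4: bank4 None->4 [EMPTY]
step 5: bank3 None->1 [EMPTY]
step 6: bank4 4->4 [HIT]
step 7: bank2 4->10 [CONFLICT]
step 8: bank4 4->7 [CONFLICT]
step 9: bank5 None->1 [EMPTY]
step 10: bank2 10->10 [HIT]
step 11: bank2 10->8 [CONFLICT]
step 12: bank0 8->8 [HIT]

COUNT = 4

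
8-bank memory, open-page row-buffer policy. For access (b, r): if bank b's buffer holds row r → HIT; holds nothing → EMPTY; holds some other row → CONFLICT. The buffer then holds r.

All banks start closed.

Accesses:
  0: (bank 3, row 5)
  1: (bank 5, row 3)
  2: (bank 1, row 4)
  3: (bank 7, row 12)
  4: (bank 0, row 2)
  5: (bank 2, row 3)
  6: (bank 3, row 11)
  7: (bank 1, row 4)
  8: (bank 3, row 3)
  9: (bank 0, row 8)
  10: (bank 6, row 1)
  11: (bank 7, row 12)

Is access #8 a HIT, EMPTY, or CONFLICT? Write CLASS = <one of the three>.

CLASS = CONFLICT

step 0: bank3 None->5 [EMPTY]
step 1: bank5 None->3 [EMPTY]
step 2: bank1 None->4 [EMPTY]
step 3: bank7 None->12 [EMPTY]
step 4: bank0 None->2 [EMPTY]
step 5: bank2 None->3 [EMPTY]
step 6: bank3 5->11 [CONFLICT]
step 7: bank1 4->4 [HIT]
step 8: bank3 11->3 [CONFLICT]
step 9: bank0 2->8 [CONFLICT]
step 10: bank6 None->1 [EMPTY]
step 11: bank7 12->12 [HIT]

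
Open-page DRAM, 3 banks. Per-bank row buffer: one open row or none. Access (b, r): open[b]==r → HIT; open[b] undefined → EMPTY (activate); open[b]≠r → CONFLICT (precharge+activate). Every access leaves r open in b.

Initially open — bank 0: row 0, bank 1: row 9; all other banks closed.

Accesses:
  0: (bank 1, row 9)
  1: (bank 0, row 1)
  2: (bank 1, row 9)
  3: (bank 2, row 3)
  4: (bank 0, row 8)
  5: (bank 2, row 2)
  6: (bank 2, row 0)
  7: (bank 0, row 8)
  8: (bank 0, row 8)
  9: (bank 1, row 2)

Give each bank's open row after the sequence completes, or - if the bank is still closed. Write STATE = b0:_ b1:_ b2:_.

#0 (1,9) H  (was 9)
#1 (0,1) C  (was 0)
#2 (1,9) H  (was 9)
#3 (2,3) E
#4 (0,8) C  (was 1)
#5 (2,2) C  (was 3)
#6 (2,0) C  (was 2)
#7 (0,8) H  (was 8)
#8 (0,8) H  (was 8)
#9 (1,2) C  (was 9)

STATE = b0:8 b1:2 b2:0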